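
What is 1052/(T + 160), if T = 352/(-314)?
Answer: 41291/6236 ≈ 6.6214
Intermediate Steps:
T = -176/157 (T = 352*(-1/314) = -176/157 ≈ -1.1210)
1052/(T + 160) = 1052/(-176/157 + 160) = 1052/(24944/157) = (157/24944)*1052 = 41291/6236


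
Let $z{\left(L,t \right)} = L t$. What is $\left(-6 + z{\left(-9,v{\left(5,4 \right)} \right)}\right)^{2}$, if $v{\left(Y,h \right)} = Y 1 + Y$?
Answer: $9216$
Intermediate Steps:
$v{\left(Y,h \right)} = 2 Y$ ($v{\left(Y,h \right)} = Y + Y = 2 Y$)
$\left(-6 + z{\left(-9,v{\left(5,4 \right)} \right)}\right)^{2} = \left(-6 - 9 \cdot 2 \cdot 5\right)^{2} = \left(-6 - 90\right)^{2} = \left(-96\right)^{2} = 9216$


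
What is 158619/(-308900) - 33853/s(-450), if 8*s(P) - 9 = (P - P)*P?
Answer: -83658961171/2780100 ≈ -30092.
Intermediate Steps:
s(P) = 9/8 (s(P) = 9/8 + ((P - P)*P)/8 = 9/8 + (0*P)/8 = 9/8 + (⅛)*0 = 9/8 + 0 = 9/8)
158619/(-308900) - 33853/s(-450) = 158619/(-308900) - 33853/9/8 = 158619*(-1/308900) - 33853*8/9 = -158619/308900 - 270824/9 = -83658961171/2780100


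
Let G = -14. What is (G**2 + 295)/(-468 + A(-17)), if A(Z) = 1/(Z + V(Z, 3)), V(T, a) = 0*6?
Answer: -8347/7957 ≈ -1.0490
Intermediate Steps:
V(T, a) = 0
A(Z) = 1/Z (A(Z) = 1/(Z + 0) = 1/Z)
(G**2 + 295)/(-468 + A(-17)) = ((-14)**2 + 295)/(-468 + 1/(-17)) = (196 + 295)/(-468 - 1/17) = 491/(-7957/17) = 491*(-17/7957) = -8347/7957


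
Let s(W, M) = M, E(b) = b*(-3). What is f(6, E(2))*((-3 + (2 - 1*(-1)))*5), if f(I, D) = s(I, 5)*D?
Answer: 0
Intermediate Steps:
E(b) = -3*b
f(I, D) = 5*D
f(6, E(2))*((-3 + (2 - 1*(-1)))*5) = (5*(-3*2))*((-3 + (2 - 1*(-1)))*5) = (5*(-6))*((-3 + (2 + 1))*5) = -30*(-3 + 3)*5 = -0*5 = -30*0 = 0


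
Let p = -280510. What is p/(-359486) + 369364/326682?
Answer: 56104688681/29359401363 ≈ 1.9110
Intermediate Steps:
p/(-359486) + 369364/326682 = -280510/(-359486) + 369364/326682 = -280510*(-1/359486) + 369364*(1/326682) = 140255/179743 + 184682/163341 = 56104688681/29359401363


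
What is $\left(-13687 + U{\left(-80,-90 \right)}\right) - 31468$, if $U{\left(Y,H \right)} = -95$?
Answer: $-45250$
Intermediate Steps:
$\left(-13687 + U{\left(-80,-90 \right)}\right) - 31468 = \left(-13687 - 95\right) - 31468 = -13782 - 31468 = -45250$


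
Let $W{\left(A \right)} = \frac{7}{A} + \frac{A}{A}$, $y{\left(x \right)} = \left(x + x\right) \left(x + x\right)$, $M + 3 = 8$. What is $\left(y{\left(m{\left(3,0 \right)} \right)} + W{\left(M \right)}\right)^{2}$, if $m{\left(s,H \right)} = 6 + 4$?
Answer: $\frac{4048144}{25} \approx 1.6193 \cdot 10^{5}$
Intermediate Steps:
$M = 5$ ($M = -3 + 8 = 5$)
$m{\left(s,H \right)} = 10$
$y{\left(x \right)} = 4 x^{2}$ ($y{\left(x \right)} = 2 x 2 x = 4 x^{2}$)
$W{\left(A \right)} = 1 + \frac{7}{A}$ ($W{\left(A \right)} = \frac{7}{A} + 1 = 1 + \frac{7}{A}$)
$\left(y{\left(m{\left(3,0 \right)} \right)} + W{\left(M \right)}\right)^{2} = \left(4 \cdot 10^{2} + \frac{7 + 5}{5}\right)^{2} = \left(4 \cdot 100 + \frac{1}{5} \cdot 12\right)^{2} = \left(400 + \frac{12}{5}\right)^{2} = \left(\frac{2012}{5}\right)^{2} = \frac{4048144}{25}$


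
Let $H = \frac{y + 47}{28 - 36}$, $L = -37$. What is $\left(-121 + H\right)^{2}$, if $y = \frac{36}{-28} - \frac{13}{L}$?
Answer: $\frac{68981345449}{4293184} \approx 16068.0$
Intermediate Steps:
$y = - \frac{242}{259}$ ($y = \frac{36}{-28} - \frac{13}{-37} = 36 \left(- \frac{1}{28}\right) - - \frac{13}{37} = - \frac{9}{7} + \frac{13}{37} = - \frac{242}{259} \approx -0.93436$)
$H = - \frac{11931}{2072}$ ($H = \frac{- \frac{242}{259} + 47}{28 - 36} = \frac{11931}{259 \left(-8\right)} = \frac{11931}{259} \left(- \frac{1}{8}\right) = - \frac{11931}{2072} \approx -5.7582$)
$\left(-121 + H\right)^{2} = \left(-121 - \frac{11931}{2072}\right)^{2} = \left(- \frac{262643}{2072}\right)^{2} = \frac{68981345449}{4293184}$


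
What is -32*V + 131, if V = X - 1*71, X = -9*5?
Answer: 3843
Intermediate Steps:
X = -45
V = -116 (V = -45 - 1*71 = -45 - 71 = -116)
-32*V + 131 = -32*(-116) + 131 = 3712 + 131 = 3843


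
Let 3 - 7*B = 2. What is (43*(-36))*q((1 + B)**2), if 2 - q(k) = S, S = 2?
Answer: 0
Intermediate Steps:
B = 1/7 (B = 3/7 - 1/7*2 = 3/7 - 2/7 = 1/7 ≈ 0.14286)
q(k) = 0 (q(k) = 2 - 1*2 = 2 - 2 = 0)
(43*(-36))*q((1 + B)**2) = (43*(-36))*0 = -1548*0 = 0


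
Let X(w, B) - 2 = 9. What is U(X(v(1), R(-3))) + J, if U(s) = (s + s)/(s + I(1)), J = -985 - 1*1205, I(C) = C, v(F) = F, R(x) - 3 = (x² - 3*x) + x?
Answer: -13129/6 ≈ -2188.2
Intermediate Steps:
R(x) = 3 + x² - 2*x (R(x) = 3 + ((x² - 3*x) + x) = 3 + (x² - 2*x) = 3 + x² - 2*x)
X(w, B) = 11 (X(w, B) = 2 + 9 = 11)
J = -2190 (J = -985 - 1205 = -2190)
U(s) = 2*s/(1 + s) (U(s) = (s + s)/(s + 1) = (2*s)/(1 + s) = 2*s/(1 + s))
U(X(v(1), R(-3))) + J = 2*11/(1 + 11) - 2190 = 2*11/12 - 2190 = 2*11*(1/12) - 2190 = 11/6 - 2190 = -13129/6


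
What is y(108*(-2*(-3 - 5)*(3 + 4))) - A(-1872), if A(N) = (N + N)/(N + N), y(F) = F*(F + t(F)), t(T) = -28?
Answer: 145974527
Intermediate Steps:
y(F) = F*(-28 + F) (y(F) = F*(F - 28) = F*(-28 + F))
A(N) = 1 (A(N) = (2*N)/((2*N)) = (2*N)*(1/(2*N)) = 1)
y(108*(-2*(-3 - 5)*(3 + 4))) - A(-1872) = (108*(-2*(-3 - 5)*(3 + 4)))*(-28 + 108*(-2*(-3 - 5)*(3 + 4))) - 1*1 = (108*(-(-16)*7))*(-28 + 108*(-(-16)*7)) - 1 = (108*(-2*(-56)))*(-28 + 108*(-2*(-56))) - 1 = (108*112)*(-28 + 108*112) - 1 = 12096*(-28 + 12096) - 1 = 12096*12068 - 1 = 145974528 - 1 = 145974527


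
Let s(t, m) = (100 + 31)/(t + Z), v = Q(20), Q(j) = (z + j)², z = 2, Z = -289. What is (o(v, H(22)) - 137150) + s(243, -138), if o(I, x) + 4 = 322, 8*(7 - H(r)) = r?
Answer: -6294403/46 ≈ -1.3683e+5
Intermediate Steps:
H(r) = 7 - r/8
Q(j) = (2 + j)²
v = 484 (v = (2 + 20)² = 22² = 484)
s(t, m) = 131/(-289 + t) (s(t, m) = (100 + 31)/(t - 289) = 131/(-289 + t))
o(I, x) = 318 (o(I, x) = -4 + 322 = 318)
(o(v, H(22)) - 137150) + s(243, -138) = (318 - 137150) + 131/(-289 + 243) = -136832 + 131/(-46) = -136832 + 131*(-1/46) = -136832 - 131/46 = -6294403/46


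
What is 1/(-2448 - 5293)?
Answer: -1/7741 ≈ -0.00012918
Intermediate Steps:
1/(-2448 - 5293) = 1/(-7741) = -1/7741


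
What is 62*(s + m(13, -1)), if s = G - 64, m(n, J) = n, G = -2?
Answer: -3286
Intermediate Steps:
s = -66 (s = -2 - 64 = -66)
62*(s + m(13, -1)) = 62*(-66 + 13) = 62*(-53) = -3286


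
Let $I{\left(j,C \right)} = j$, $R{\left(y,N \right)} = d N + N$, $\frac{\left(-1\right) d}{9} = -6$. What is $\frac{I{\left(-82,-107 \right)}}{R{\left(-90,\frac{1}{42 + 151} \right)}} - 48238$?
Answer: $- \frac{2668916}{55} \approx -48526.0$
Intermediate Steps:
$d = 54$ ($d = \left(-9\right) \left(-6\right) = 54$)
$R{\left(y,N \right)} = 55 N$ ($R{\left(y,N \right)} = 54 N + N = 55 N$)
$\frac{I{\left(-82,-107 \right)}}{R{\left(-90,\frac{1}{42 + 151} \right)}} - 48238 = - \frac{82}{55 \frac{1}{42 + 151}} - 48238 = - \frac{82}{55 \cdot \frac{1}{193}} - 48238 = - \frac{82}{\frac{55}{193}} - 48238 = \left(-82\right) \frac{193}{55} - 48238 = - \frac{15826}{55} - 48238 = - \frac{2668916}{55}$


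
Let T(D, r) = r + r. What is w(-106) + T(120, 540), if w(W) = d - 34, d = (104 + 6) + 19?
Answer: 1175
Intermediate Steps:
d = 129 (d = 110 + 19 = 129)
T(D, r) = 2*r
w(W) = 95 (w(W) = 129 - 34 = 95)
w(-106) + T(120, 540) = 95 + 2*540 = 95 + 1080 = 1175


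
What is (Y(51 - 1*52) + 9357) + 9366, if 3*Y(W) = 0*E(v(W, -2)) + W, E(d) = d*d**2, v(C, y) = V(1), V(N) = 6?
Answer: 56168/3 ≈ 18723.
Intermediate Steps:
v(C, y) = 6
E(d) = d**3
Y(W) = W/3 (Y(W) = (0*6**3 + W)/3 = (0*216 + W)/3 = (0 + W)/3 = W/3)
(Y(51 - 1*52) + 9357) + 9366 = ((51 - 1*52)/3 + 9357) + 9366 = ((51 - 52)/3 + 9357) + 9366 = ((1/3)*(-1) + 9357) + 9366 = (-1/3 + 9357) + 9366 = 28070/3 + 9366 = 56168/3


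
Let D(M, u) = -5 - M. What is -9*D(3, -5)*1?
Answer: 72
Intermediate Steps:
-9*D(3, -5)*1 = -9*(-5 - 1*3)*1 = -9*(-5 - 3)*1 = -9*(-8)*1 = 72*1 = 72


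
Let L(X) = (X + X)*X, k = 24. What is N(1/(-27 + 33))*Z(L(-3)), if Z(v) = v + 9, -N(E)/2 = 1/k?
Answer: -9/4 ≈ -2.2500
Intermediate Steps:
L(X) = 2*X² (L(X) = (2*X)*X = 2*X²)
N(E) = -1/12 (N(E) = -2/24 = -2*1/24 = -1/12)
Z(v) = 9 + v
N(1/(-27 + 33))*Z(L(-3)) = -(9 + 2*(-3)²)/12 = -(9 + 2*9)/12 = -(9 + 18)/12 = -1/12*27 = -9/4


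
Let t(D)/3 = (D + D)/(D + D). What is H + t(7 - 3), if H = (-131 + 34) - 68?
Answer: -162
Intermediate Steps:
t(D) = 3 (t(D) = 3*((D + D)/(D + D)) = 3*((2*D)/((2*D))) = 3*((2*D)*(1/(2*D))) = 3*1 = 3)
H = -165 (H = -97 - 68 = -165)
H + t(7 - 3) = -165 + 3 = -162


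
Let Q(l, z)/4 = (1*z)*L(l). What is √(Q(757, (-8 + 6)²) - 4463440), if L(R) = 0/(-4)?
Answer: 4*I*√278965 ≈ 2112.7*I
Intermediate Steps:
L(R) = 0 (L(R) = 0*(-¼) = 0)
Q(l, z) = 0 (Q(l, z) = 4*((1*z)*0) = 4*(z*0) = 4*0 = 0)
√(Q(757, (-8 + 6)²) - 4463440) = √(0 - 4463440) = √(-4463440) = 4*I*√278965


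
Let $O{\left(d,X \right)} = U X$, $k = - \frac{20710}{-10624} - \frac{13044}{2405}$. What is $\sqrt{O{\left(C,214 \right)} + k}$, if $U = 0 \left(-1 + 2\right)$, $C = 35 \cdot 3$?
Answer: $\frac{i \sqrt{8860102008095}}{1596920} \approx 1.864 i$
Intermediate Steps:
$C = 105$
$U = 0$ ($U = 0 \cdot 1 = 0$)
$k = - \frac{44385953}{12775360}$ ($k = \left(-20710\right) \left(- \frac{1}{10624}\right) - \frac{13044}{2405} = \frac{10355}{5312} - \frac{13044}{2405} = - \frac{44385953}{12775360} \approx -3.4743$)
$O{\left(d,X \right)} = 0$ ($O{\left(d,X \right)} = 0 X = 0$)
$\sqrt{O{\left(C,214 \right)} + k} = \sqrt{0 - \frac{44385953}{12775360}} = \sqrt{- \frac{44385953}{12775360}} = \frac{i \sqrt{8860102008095}}{1596920}$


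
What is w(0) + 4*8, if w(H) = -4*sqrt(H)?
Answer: 32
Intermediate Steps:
w(0) + 4*8 = -4*sqrt(0) + 4*8 = -4*0 + 32 = 0 + 32 = 32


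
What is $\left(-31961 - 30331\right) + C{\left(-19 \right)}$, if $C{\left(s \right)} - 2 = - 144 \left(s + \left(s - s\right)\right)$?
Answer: $-59554$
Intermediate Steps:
$C{\left(s \right)} = 2 - 144 s$ ($C{\left(s \right)} = 2 - 144 \left(s + \left(s - s\right)\right) = 2 - 144 \left(s + 0\right) = 2 - 144 s$)
$\left(-31961 - 30331\right) + C{\left(-19 \right)} = \left(-31961 - 30331\right) + \left(2 - -2736\right) = -62292 + \left(2 + 2736\right) = -62292 + 2738 = -59554$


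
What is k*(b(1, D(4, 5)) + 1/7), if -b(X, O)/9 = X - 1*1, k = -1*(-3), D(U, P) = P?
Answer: 3/7 ≈ 0.42857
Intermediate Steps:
k = 3
b(X, O) = 9 - 9*X (b(X, O) = -9*(X - 1*1) = -9*(X - 1) = -9*(-1 + X) = 9 - 9*X)
k*(b(1, D(4, 5)) + 1/7) = 3*((9 - 9*1) + 1/7) = 3*((9 - 9) + ⅐) = 3*(0 + ⅐) = 3*(⅐) = 3/7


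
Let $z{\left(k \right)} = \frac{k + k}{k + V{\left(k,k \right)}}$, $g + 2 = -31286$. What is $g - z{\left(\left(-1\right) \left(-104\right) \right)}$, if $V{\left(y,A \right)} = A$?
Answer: $-31289$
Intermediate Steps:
$g = -31288$ ($g = -2 - 31286 = -31288$)
$z{\left(k \right)} = 1$ ($z{\left(k \right)} = \frac{k + k}{k + k} = \frac{2 k}{2 k} = 2 k \frac{1}{2 k} = 1$)
$g - z{\left(\left(-1\right) \left(-104\right) \right)} = -31288 - 1 = -31289$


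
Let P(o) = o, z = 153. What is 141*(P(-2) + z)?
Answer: 21291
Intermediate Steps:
141*(P(-2) + z) = 141*(-2 + 153) = 141*151 = 21291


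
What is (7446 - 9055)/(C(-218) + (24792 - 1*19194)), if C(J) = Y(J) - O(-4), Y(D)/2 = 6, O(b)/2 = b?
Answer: -1609/5618 ≈ -0.28640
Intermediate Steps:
O(b) = 2*b
Y(D) = 12 (Y(D) = 2*6 = 12)
C(J) = 20 (C(J) = 12 - 2*(-4) = 12 - 1*(-8) = 12 + 8 = 20)
(7446 - 9055)/(C(-218) + (24792 - 1*19194)) = (7446 - 9055)/(20 + (24792 - 1*19194)) = -1609/(20 + (24792 - 19194)) = -1609/(20 + 5598) = -1609/5618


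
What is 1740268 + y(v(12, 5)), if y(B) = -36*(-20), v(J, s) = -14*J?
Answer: 1740988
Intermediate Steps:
y(B) = 720
1740268 + y(v(12, 5)) = 1740268 + 720 = 1740988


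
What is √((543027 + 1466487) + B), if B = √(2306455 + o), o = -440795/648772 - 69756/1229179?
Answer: √(319481345613197561757868153704 + 398728459094*√366690210568607878497084898841)/398728459094 ≈ 1418.1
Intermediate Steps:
o = -587071696937/797456918188 (o = -440795*1/648772 - 69756*1/1229179 = -440795/648772 - 69756/1229179 = -587071696937/797456918188 ≈ -0.73618)
B = √366690210568607878497084898841/398728459094 (B = √(2306455 - 587071696937/797456918188) = √(1839297909167606603/797456918188) = √366690210568607878497084898841/398728459094 ≈ 1518.7)
√((543027 + 1466487) + B) = √((543027 + 1466487) + √366690210568607878497084898841/398728459094) = √(2009514 + √366690210568607878497084898841/398728459094)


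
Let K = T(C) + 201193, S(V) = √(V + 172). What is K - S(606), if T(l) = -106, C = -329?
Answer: 201087 - √778 ≈ 2.0106e+5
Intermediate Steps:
S(V) = √(172 + V)
K = 201087 (K = -106 + 201193 = 201087)
K - S(606) = 201087 - √(172 + 606) = 201087 - √778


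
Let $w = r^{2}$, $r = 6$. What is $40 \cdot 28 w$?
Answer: $40320$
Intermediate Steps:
$w = 36$ ($w = 6^{2} = 36$)
$40 \cdot 28 w = 40 \cdot 28 \cdot 36 = 1120 \cdot 36 = 40320$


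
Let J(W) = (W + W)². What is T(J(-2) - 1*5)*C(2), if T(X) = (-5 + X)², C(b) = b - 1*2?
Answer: 0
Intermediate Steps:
J(W) = 4*W² (J(W) = (2*W)² = 4*W²)
C(b) = -2 + b (C(b) = b - 2 = -2 + b)
T(J(-2) - 1*5)*C(2) = (-5 + (4*(-2)² - 1*5))²*(-2 + 2) = (-5 + (4*4 - 5))²*0 = (-5 + (16 - 5))²*0 = (-5 + 11)²*0 = 6²*0 = 36*0 = 0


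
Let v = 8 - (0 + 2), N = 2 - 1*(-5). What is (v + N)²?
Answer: 169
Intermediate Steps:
N = 7 (N = 2 + 5 = 7)
v = 6 (v = 8 - 1*2 = 8 - 2 = 6)
(v + N)² = (6 + 7)² = 13² = 169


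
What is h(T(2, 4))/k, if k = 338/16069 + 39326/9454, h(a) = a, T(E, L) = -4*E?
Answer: -607665304/317562473 ≈ -1.9135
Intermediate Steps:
k = 317562473/75958163 (k = 338*(1/16069) + 39326*(1/9454) = 338/16069 + 19663/4727 = 317562473/75958163 ≈ 4.1808)
h(T(2, 4))/k = (-4*2)/(317562473/75958163) = -8*75958163/317562473 = -607665304/317562473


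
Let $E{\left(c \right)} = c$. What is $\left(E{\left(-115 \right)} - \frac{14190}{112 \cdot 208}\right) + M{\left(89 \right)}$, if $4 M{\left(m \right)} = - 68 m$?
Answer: $- \frac{18970039}{11648} \approx -1628.6$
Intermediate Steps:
$M{\left(m \right)} = - 17 m$ ($M{\left(m \right)} = \frac{\left(-68\right) m}{4} = - 17 m$)
$\left(E{\left(-115 \right)} - \frac{14190}{112 \cdot 208}\right) + M{\left(89 \right)} = \left(-115 - \frac{14190}{112 \cdot 208}\right) - 1513 = \left(-115 - \frac{14190}{23296}\right) - 1513 = \left(-115 - \frac{7095}{11648}\right) - 1513 = - \frac{1346615}{11648} - 1513 = - \frac{18970039}{11648}$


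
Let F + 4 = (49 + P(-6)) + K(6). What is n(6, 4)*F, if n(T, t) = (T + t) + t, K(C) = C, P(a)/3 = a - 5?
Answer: 252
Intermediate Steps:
P(a) = -15 + 3*a (P(a) = 3*(a - 5) = 3*(-5 + a) = -15 + 3*a)
n(T, t) = T + 2*t
F = 18 (F = -4 + ((49 + (-15 + 3*(-6))) + 6) = -4 + ((49 + (-15 - 18)) + 6) = -4 + ((49 - 33) + 6) = -4 + (16 + 6) = -4 + 22 = 18)
n(6, 4)*F = (6 + 2*4)*18 = (6 + 8)*18 = 14*18 = 252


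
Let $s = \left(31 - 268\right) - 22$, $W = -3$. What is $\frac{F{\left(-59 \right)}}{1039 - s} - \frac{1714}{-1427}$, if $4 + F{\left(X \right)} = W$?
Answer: $\frac{2214783}{1852246} \approx 1.1957$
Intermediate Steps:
$F{\left(X \right)} = -7$ ($F{\left(X \right)} = -4 - 3 = -7$)
$s = -259$ ($s = -237 - 22 = -259$)
$\frac{F{\left(-59 \right)}}{1039 - s} - \frac{1714}{-1427} = - \frac{7}{1039 - -259} - \frac{1714}{-1427} = - \frac{7}{1039 + 259} - - \frac{1714}{1427} = - \frac{7}{1298} + \frac{1714}{1427} = \frac{2214783}{1852246}$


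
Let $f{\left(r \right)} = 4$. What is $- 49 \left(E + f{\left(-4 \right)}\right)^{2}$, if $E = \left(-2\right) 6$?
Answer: $-3136$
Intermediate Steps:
$E = -12$
$- 49 \left(E + f{\left(-4 \right)}\right)^{2} = - 49 \left(-12 + 4\right)^{2} = - 49 \left(-8\right)^{2} = \left(-49\right) 64 = -3136$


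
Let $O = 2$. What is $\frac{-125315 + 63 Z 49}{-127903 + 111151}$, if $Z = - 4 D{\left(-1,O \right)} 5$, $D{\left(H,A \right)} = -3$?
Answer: $- \frac{59905}{16752} \approx -3.576$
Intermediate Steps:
$Z = 60$ ($Z = \left(-4\right) \left(-3\right) 5 = 12 \cdot 5 = 60$)
$\frac{-125315 + 63 Z 49}{-127903 + 111151} = \frac{-125315 + 63 \cdot 60 \cdot 49}{-127903 + 111151} = \frac{-125315 + 3780 \cdot 49}{-16752} = \left(-125315 + 185220\right) \left(- \frac{1}{16752}\right) = 59905 \left(- \frac{1}{16752}\right) = - \frac{59905}{16752}$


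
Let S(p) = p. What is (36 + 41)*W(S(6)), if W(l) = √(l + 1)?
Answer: 77*√7 ≈ 203.72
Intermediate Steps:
W(l) = √(1 + l)
(36 + 41)*W(S(6)) = (36 + 41)*√(1 + 6) = 77*√7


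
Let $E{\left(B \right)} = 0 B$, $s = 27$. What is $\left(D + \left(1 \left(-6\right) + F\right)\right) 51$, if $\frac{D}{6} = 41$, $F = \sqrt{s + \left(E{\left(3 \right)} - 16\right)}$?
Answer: $12240 + 51 \sqrt{11} \approx 12409.0$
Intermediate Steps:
$E{\left(B \right)} = 0$
$F = \sqrt{11}$ ($F = \sqrt{27 + \left(0 - 16\right)} = \sqrt{27 - 16} = \sqrt{11} \approx 3.3166$)
$D = 246$ ($D = 6 \cdot 41 = 246$)
$\left(D + \left(1 \left(-6\right) + F\right)\right) 51 = \left(246 + \left(1 \left(-6\right) + \sqrt{11}\right)\right) 51 = \left(246 - \left(6 - \sqrt{11}\right)\right) 51 = \left(240 + \sqrt{11}\right) 51 = 12240 + 51 \sqrt{11}$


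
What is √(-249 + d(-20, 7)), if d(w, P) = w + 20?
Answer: I*√249 ≈ 15.78*I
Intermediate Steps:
d(w, P) = 20 + w
√(-249 + d(-20, 7)) = √(-249 + (20 - 20)) = √(-249 + 0) = √(-249) = I*√249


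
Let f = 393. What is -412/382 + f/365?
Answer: -127/69715 ≈ -0.0018217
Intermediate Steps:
-412/382 + f/365 = -412/382 + 393/365 = -412*1/382 + 393*(1/365) = -206/191 + 393/365 = -127/69715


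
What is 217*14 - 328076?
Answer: -325038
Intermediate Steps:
217*14 - 328076 = 3038 - 328076 = -325038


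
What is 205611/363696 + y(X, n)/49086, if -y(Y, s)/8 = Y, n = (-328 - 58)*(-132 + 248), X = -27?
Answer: 62785061/110199888 ≈ 0.56974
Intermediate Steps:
n = -44776 (n = -386*116 = -44776)
y(Y, s) = -8*Y
205611/363696 + y(X, n)/49086 = 205611/363696 - 8*(-27)/49086 = 205611*(1/363696) + 216*(1/49086) = 68537/121232 + 4/909 = 62785061/110199888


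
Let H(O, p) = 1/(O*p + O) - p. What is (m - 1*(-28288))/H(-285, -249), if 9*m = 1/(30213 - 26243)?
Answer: 2381280447796/20960791311 ≈ 113.61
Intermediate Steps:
m = 1/35730 (m = 1/(9*(30213 - 26243)) = (⅑)/3970 = (⅑)*(1/3970) = 1/35730 ≈ 2.7988e-5)
H(O, p) = 1/(O + O*p) - p
(m - 1*(-28288))/H(-285, -249) = (1/35730 - 1*(-28288))/(((1 - 1*(-285)*(-249) - 1*(-285)*(-249)²)/((-285)*(1 - 249)))) = (1/35730 + 28288)/((-1/285*(1 - 70965 - 1*(-285)*62001)/(-248))) = 1010730241/(35730*((-1/285*(-1/248)*(1 - 70965 + 17670285)))) = 1010730241/(35730*((-1/285*(-1/248)*17599321))) = 1010730241/(35730*(17599321/70680)) = (1010730241/35730)*(70680/17599321) = 2381280447796/20960791311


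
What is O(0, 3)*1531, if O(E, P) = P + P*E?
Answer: 4593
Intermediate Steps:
O(E, P) = P + E*P
O(0, 3)*1531 = (3*(1 + 0))*1531 = (3*1)*1531 = 3*1531 = 4593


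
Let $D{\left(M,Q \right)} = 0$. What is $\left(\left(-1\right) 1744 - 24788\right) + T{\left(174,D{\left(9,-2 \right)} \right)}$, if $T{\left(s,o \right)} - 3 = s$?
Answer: $-26355$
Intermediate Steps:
$T{\left(s,o \right)} = 3 + s$
$\left(\left(-1\right) 1744 - 24788\right) + T{\left(174,D{\left(9,-2 \right)} \right)} = \left(\left(-1\right) 1744 - 24788\right) + \left(3 + 174\right) = \left(-1744 - 24788\right) + 177 = -26532 + 177 = -26355$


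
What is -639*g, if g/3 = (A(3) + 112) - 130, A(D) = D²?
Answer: 17253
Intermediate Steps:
g = -27 (g = 3*((3² + 112) - 130) = 3*((9 + 112) - 130) = 3*(121 - 130) = 3*(-9) = -27)
-639*g = -639*(-27) = 17253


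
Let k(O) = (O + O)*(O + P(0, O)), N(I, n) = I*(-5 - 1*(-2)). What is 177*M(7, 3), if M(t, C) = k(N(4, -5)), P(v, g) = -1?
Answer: 55224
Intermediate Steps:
N(I, n) = -3*I (N(I, n) = I*(-5 + 2) = I*(-3) = -3*I)
k(O) = 2*O*(-1 + O) (k(O) = (O + O)*(O - 1) = (2*O)*(-1 + O) = 2*O*(-1 + O))
M(t, C) = 312 (M(t, C) = 2*(-3*4)*(-1 - 3*4) = 2*(-12)*(-1 - 12) = 2*(-12)*(-13) = 312)
177*M(7, 3) = 177*312 = 55224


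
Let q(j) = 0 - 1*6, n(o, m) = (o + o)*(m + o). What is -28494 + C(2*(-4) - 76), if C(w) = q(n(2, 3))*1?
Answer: -28500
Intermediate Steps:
n(o, m) = 2*o*(m + o) (n(o, m) = (2*o)*(m + o) = 2*o*(m + o))
q(j) = -6 (q(j) = 0 - 6 = -6)
C(w) = -6 (C(w) = -6*1 = -6)
-28494 + C(2*(-4) - 76) = -28494 - 6 = -28500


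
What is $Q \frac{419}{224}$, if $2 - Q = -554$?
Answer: $\frac{58241}{56} \approx 1040.0$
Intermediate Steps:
$Q = 556$ ($Q = 2 - -554 = 2 + 554 = 556$)
$Q \frac{419}{224} = 556 \cdot \frac{419}{224} = \frac{58241}{56}$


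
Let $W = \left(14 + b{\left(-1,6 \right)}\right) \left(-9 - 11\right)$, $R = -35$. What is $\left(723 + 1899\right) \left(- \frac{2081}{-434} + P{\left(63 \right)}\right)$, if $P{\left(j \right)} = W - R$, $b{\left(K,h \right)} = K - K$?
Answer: $- \frac{136670439}{217} \approx -6.2982 \cdot 10^{5}$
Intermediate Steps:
$b{\left(K,h \right)} = 0$
$W = -280$ ($W = \left(14 + 0\right) \left(-9 - 11\right) = 14 \left(-20\right) = -280$)
$P{\left(j \right)} = -245$ ($P{\left(j \right)} = -280 - -35 = -280 + 35 = -245$)
$\left(723 + 1899\right) \left(- \frac{2081}{-434} + P{\left(63 \right)}\right) = \left(723 + 1899\right) \left(- \frac{2081}{-434} - 245\right) = 2622 \left(\left(-2081\right) \left(- \frac{1}{434}\right) - 245\right) = 2622 \left(\frac{2081}{434} - 245\right) = 2622 \left(- \frac{104249}{434}\right) = - \frac{136670439}{217}$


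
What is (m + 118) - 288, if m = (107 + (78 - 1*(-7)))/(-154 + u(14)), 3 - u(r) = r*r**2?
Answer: -164114/965 ≈ -170.07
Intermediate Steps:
u(r) = 3 - r**3 (u(r) = 3 - r*r**2 = 3 - r**3)
m = -64/965 (m = (107 + (78 - 1*(-7)))/(-154 + (3 - 1*14**3)) = (107 + (78 + 7))/(-154 + (3 - 1*2744)) = (107 + 85)/(-154 + (3 - 2744)) = 192/(-154 - 2741) = 192/(-2895) = 192*(-1/2895) = -64/965 ≈ -0.066321)
(m + 118) - 288 = (-64/965 + 118) - 288 = 113806/965 - 288 = -164114/965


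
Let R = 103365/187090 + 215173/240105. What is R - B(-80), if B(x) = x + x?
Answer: 1450494856379/8984248890 ≈ 161.45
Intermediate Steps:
B(x) = 2*x
R = 13015033979/8984248890 (R = 103365*(1/187090) + 215173*(1/240105) = 20673/37418 + 215173/240105 = 13015033979/8984248890 ≈ 1.4487)
R - B(-80) = 13015033979/8984248890 - 2*(-80) = 13015033979/8984248890 - 1*(-160) = 13015033979/8984248890 + 160 = 1450494856379/8984248890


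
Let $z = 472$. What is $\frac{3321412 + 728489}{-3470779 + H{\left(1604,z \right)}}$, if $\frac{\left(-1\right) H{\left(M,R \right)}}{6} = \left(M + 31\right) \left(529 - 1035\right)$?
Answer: $\frac{4049901}{1493081} \approx 2.7124$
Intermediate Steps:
$H{\left(M,R \right)} = 94116 + 3036 M$ ($H{\left(M,R \right)} = - 6 \left(M + 31\right) \left(529 - 1035\right) = - 6 \left(31 + M\right) \left(-506\right) = - 6 \left(-15686 - 506 M\right) = 94116 + 3036 M$)
$\frac{3321412 + 728489}{-3470779 + H{\left(1604,z \right)}} = \frac{3321412 + 728489}{-3470779 + \left(94116 + 3036 \cdot 1604\right)} = \frac{4049901}{-3470779 + \left(94116 + 4869744\right)} = \frac{4049901}{-3470779 + 4963860} = \frac{4049901}{1493081}$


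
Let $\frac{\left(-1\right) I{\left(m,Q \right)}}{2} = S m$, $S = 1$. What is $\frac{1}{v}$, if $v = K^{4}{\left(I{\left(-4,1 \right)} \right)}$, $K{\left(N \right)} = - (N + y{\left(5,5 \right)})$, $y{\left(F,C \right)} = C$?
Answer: $\frac{1}{28561} \approx 3.5013 \cdot 10^{-5}$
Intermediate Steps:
$I{\left(m,Q \right)} = - 2 m$ ($I{\left(m,Q \right)} = - 2 \cdot 1 m = - 2 m$)
$K{\left(N \right)} = -5 - N$ ($K{\left(N \right)} = - (N + 5) = - (5 + N) = -5 - N$)
$v = 28561$ ($v = \left(-5 - \left(-2\right) \left(-4\right)\right)^{4} = \left(-5 - 8\right)^{4} = \left(-13\right)^{4} = 28561$)
$\frac{1}{v} = \frac{1}{28561}$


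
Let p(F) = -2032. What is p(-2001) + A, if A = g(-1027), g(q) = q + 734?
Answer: -2325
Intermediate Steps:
g(q) = 734 + q
A = -293 (A = 734 - 1027 = -293)
p(-2001) + A = -2032 - 293 = -2325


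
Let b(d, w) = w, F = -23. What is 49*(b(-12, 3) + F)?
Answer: -980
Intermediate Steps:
49*(b(-12, 3) + F) = 49*(3 - 23) = 49*(-20) = -980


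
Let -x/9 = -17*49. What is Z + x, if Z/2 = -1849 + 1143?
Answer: 6085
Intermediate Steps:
x = 7497 (x = -(-153)*49 = -9*(-833) = 7497)
Z = -1412 (Z = 2*(-1849 + 1143) = 2*(-706) = -1412)
Z + x = -1412 + 7497 = 6085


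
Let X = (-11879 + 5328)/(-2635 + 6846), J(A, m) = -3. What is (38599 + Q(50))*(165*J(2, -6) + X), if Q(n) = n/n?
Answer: -80712445600/4211 ≈ -1.9167e+7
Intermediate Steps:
X = -6551/4211 ≈ -1.5557
Q(n) = 1
(38599 + Q(50))*(165*J(2, -6) + X) = (38599 + 1)*(165*(-3) - 6551/4211) = 38600*(-495 - 6551/4211) = 38600*(-2090996/4211) = -80712445600/4211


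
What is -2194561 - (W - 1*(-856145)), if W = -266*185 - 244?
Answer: -3001252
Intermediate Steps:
W = -49454 (W = -49210 - 244 = -49454)
-2194561 - (W - 1*(-856145)) = -2194561 - (-49454 - 1*(-856145)) = -2194561 - (-49454 + 856145) = -2194561 - 1*806691 = -2194561 - 806691 = -3001252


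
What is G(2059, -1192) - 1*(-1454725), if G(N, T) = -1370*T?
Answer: 3087765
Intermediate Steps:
G(2059, -1192) - 1*(-1454725) = -1370*(-1192) - 1*(-1454725) = 1633040 + 1454725 = 3087765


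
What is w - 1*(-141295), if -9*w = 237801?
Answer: 344618/3 ≈ 1.1487e+5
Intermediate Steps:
w = -79267/3 (w = -⅑*237801 = -79267/3 ≈ -26422.)
w - 1*(-141295) = -79267/3 - 1*(-141295) = -79267/3 + 141295 = 344618/3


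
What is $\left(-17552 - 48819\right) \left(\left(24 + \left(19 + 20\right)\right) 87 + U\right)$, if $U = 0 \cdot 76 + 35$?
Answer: $-366102436$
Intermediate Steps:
$U = 35$ ($U = 0 + 35 = 35$)
$\left(-17552 - 48819\right) \left(\left(24 + \left(19 + 20\right)\right) 87 + U\right) = \left(-17552 - 48819\right) \left(\left(24 + \left(19 + 20\right)\right) 87 + 35\right) = - 66371 \left(\left(24 + 39\right) 87 + 35\right) = - 66371 \left(63 \cdot 87 + 35\right) = - 66371 \left(5481 + 35\right) = \left(-66371\right) 5516 = -366102436$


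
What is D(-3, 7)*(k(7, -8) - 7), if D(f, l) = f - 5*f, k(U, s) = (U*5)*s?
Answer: -3444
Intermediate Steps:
k(U, s) = 5*U*s (k(U, s) = (5*U)*s = 5*U*s)
D(f, l) = -4*f (D(f, l) = f - 5*f = -4*f)
D(-3, 7)*(k(7, -8) - 7) = (-4*(-3))*(5*7*(-8) - 7) = 12*(-280 - 7) = 12*(-287) = -3444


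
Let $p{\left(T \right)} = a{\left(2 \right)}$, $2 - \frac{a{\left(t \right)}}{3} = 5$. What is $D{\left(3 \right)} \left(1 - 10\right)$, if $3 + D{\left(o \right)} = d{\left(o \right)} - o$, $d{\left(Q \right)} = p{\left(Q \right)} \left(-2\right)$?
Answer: $-108$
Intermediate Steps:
$a{\left(t \right)} = -9$ ($a{\left(t \right)} = 6 - 15 = -9$)
$p{\left(T \right)} = -9$
$d{\left(Q \right)} = 18$ ($d{\left(Q \right)} = \left(-9\right) \left(-2\right) = 18$)
$D{\left(o \right)} = 15 - o$ ($D{\left(o \right)} = -3 - \left(-18 + o\right) = 15 - o$)
$D{\left(3 \right)} \left(1 - 10\right) = \left(15 - 3\right) \left(1 - 10\right) = \left(15 - 3\right) \left(-9\right) = 12 \left(-9\right) = -108$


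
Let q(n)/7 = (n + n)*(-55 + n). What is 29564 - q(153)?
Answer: -180352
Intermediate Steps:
q(n) = 14*n*(-55 + n) (q(n) = 7*((n + n)*(-55 + n)) = 7*((2*n)*(-55 + n)) = 7*(2*n*(-55 + n)) = 14*n*(-55 + n))
29564 - q(153) = 29564 - 14*153*(-55 + 153) = 29564 - 14*153*98 = 29564 - 1*209916 = 29564 - 209916 = -180352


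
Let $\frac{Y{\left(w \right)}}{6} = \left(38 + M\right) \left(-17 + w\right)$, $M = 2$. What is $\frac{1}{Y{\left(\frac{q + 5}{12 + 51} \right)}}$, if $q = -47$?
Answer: $- \frac{1}{4240} \approx -0.00023585$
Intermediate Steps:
$Y{\left(w \right)} = -4080 + 240 w$ ($Y{\left(w \right)} = 6 \left(38 + 2\right) \left(-17 + w\right) = 6 \cdot 40 \left(-17 + w\right) = 6 \left(-680 + 40 w\right) = -4080 + 240 w$)
$\frac{1}{Y{\left(\frac{q + 5}{12 + 51} \right)}} = \frac{1}{-4080 + 240 \frac{-47 + 5}{12 + 51}} = \frac{1}{-4080 + 240 \left(- \frac{42}{63}\right)} = \frac{1}{-4080 + 240 \left(\left(-42\right) \frac{1}{63}\right)} = \frac{1}{-4080 + 240 \left(- \frac{2}{3}\right)} = \frac{1}{-4080 - 160} = \frac{1}{-4240} = - \frac{1}{4240}$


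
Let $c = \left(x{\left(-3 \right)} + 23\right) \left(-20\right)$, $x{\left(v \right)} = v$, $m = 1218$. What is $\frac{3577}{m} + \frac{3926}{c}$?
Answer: $- \frac{119681}{17400} \approx -6.8782$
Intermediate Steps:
$c = -400$ ($c = \left(-3 + 23\right) \left(-20\right) = 20 \left(-20\right) = -400$)
$\frac{3577}{m} + \frac{3926}{c} = \frac{3577}{1218} + \frac{3926}{-400} = 3577 \cdot \frac{1}{1218} + 3926 \left(- \frac{1}{400}\right) = \frac{511}{174} - \frac{1963}{200} = - \frac{119681}{17400}$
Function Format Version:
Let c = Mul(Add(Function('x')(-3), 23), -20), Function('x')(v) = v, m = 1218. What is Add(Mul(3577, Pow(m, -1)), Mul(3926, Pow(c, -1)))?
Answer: Rational(-119681, 17400) ≈ -6.8782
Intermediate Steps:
c = -400 (c = Mul(Add(-3, 23), -20) = Mul(20, -20) = -400)
Add(Mul(3577, Pow(m, -1)), Mul(3926, Pow(c, -1))) = Add(Mul(3577, Pow(1218, -1)), Mul(3926, Pow(-400, -1))) = Add(Mul(3577, Rational(1, 1218)), Mul(3926, Rational(-1, 400))) = Add(Rational(511, 174), Rational(-1963, 200)) = Rational(-119681, 17400)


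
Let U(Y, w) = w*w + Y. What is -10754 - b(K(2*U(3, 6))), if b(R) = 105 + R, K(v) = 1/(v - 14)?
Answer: -694977/64 ≈ -10859.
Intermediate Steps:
U(Y, w) = Y + w² (U(Y, w) = w² + Y = Y + w²)
K(v) = 1/(-14 + v)
-10754 - b(K(2*U(3, 6))) = -10754 - (105 + 1/(-14 + 2*(3 + 6²))) = -10754 - (105 + 1/(-14 + 2*(3 + 36))) = -10754 - (105 + 1/(-14 + 2*39)) = -10754 - (105 + 1/(-14 + 78)) = -10754 - (105 + 1/64) = -10754 - 1*6721/64 = -10754 - 6721/64 = -694977/64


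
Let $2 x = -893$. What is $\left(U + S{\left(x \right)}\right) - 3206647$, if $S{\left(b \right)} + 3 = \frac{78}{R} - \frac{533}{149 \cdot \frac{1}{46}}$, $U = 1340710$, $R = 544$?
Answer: $- \frac{75629479405}{40528} \approx -1.8661 \cdot 10^{6}$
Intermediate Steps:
$x = - \frac{893}{2}$ ($x = \frac{1}{2} \left(-893\right) = - \frac{893}{2} \approx -446.5$)
$S{\left(b \right)} = - \frac{6784669}{40528}$ ($S{\left(b \right)} = -3 + \left(\frac{78}{544} - \frac{533}{149 \cdot \frac{1}{46}}\right) = -3 + \left(78 \cdot \frac{1}{544} - \frac{533}{149 \cdot \frac{1}{46}}\right) = -3 + \left(\frac{39}{272} - \frac{533}{\frac{149}{46}}\right) = -3 + \left(\frac{39}{272} - \frac{24518}{149}\right) = -3 - \frac{6663085}{40528} = - \frac{6784669}{40528}$)
$\left(U + S{\left(x \right)}\right) - 3206647 = \left(1340710 - \frac{6784669}{40528}\right) - 3206647 = \frac{54329510211}{40528} - 3206647 = - \frac{75629479405}{40528}$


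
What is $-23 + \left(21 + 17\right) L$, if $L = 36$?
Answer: $1345$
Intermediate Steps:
$-23 + \left(21 + 17\right) L = -23 + \left(21 + 17\right) 36 = -23 + 38 \cdot 36 = -23 + 1368 = 1345$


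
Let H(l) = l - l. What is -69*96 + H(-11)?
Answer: -6624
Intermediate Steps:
H(l) = 0
-69*96 + H(-11) = -69*96 + 0 = -6624 + 0 = -6624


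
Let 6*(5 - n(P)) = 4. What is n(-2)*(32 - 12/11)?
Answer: 4420/33 ≈ 133.94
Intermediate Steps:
n(P) = 13/3 (n(P) = 5 - ⅙*4 = 5 - ⅔ = 13/3)
n(-2)*(32 - 12/11) = 13*(32 - 12/11)/3 = (13/3)*(340/11) = 4420/33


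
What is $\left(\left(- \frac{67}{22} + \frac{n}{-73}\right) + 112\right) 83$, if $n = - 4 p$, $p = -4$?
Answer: $\frac{14494207}{1606} \approx 9025.0$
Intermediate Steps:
$n = 16$ ($n = \left(-4\right) \left(-4\right) = 16$)
$\left(\left(- \frac{67}{22} + \frac{n}{-73}\right) + 112\right) 83 = \left(\left(- \frac{67}{22} + \frac{16}{-73}\right) + 112\right) 83 = \left(\left(\left(-67\right) \frac{1}{22} + 16 \left(- \frac{1}{73}\right)\right) + 112\right) 83 = \left(\left(- \frac{67}{22} - \frac{16}{73}\right) + 112\right) 83 = \left(- \frac{5243}{1606} + 112\right) 83 = \frac{174629}{1606} \cdot 83 = \frac{14494207}{1606}$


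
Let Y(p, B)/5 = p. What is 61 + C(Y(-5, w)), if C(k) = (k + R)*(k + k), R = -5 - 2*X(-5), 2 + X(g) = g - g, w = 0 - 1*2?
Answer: 1361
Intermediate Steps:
w = -2 (w = 0 - 2 = -2)
Y(p, B) = 5*p
X(g) = -2 (X(g) = -2 + (g - g) = -2 + 0 = -2)
R = -1 (R = -5 - 2*(-2) = -5 + 4 = -1)
C(k) = 2*k*(-1 + k) (C(k) = (k - 1)*(k + k) = (-1 + k)*(2*k) = 2*k*(-1 + k))
61 + C(Y(-5, w)) = 61 + 2*(5*(-5))*(-1 + 5*(-5)) = 61 + 2*(-25)*(-1 - 25) = 61 + 2*(-25)*(-26) = 61 + 1300 = 1361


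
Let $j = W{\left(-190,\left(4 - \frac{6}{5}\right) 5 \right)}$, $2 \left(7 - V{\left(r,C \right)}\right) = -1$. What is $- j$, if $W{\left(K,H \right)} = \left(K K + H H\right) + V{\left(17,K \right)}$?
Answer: $- \frac{72607}{2} \approx -36304.0$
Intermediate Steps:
$V{\left(r,C \right)} = \frac{15}{2}$ ($V{\left(r,C \right)} = 7 - - \frac{1}{2} = 7 + \frac{1}{2} = \frac{15}{2}$)
$W{\left(K,H \right)} = \frac{15}{2} + H^{2} + K^{2}$ ($W{\left(K,H \right)} = \left(K K + H H\right) + \frac{15}{2} = \left(K^{2} + H^{2}\right) + \frac{15}{2} = \left(H^{2} + K^{2}\right) + \frac{15}{2} = \frac{15}{2} + H^{2} + K^{2}$)
$j = \frac{72607}{2}$ ($j = \frac{15}{2} + \left(\left(4 - \frac{6}{5}\right) 5\right)^{2} + \left(-190\right)^{2} = \frac{15}{2} + \left(\left(4 - \frac{6}{5}\right) 5\right)^{2} + 36100 = \frac{15}{2} + \left(\frac{14}{5} \cdot 5\right)^{2} + 36100 = \frac{15}{2} + 14^{2} + 36100 = \frac{15}{2} + 196 + 36100 = \frac{72607}{2} \approx 36304.0$)
$- j = \left(-1\right) \frac{72607}{2} = - \frac{72607}{2}$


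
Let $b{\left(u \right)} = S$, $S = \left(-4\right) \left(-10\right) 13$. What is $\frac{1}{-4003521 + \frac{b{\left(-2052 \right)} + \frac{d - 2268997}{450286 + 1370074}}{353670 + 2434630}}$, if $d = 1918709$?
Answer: $- \frac{317231861750}{1270044420326081943} \approx -2.4978 \cdot 10^{-7}$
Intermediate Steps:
$S = 520$ ($S = 40 \cdot 13 = 520$)
$b{\left(u \right)} = 520$
$\frac{1}{-4003521 + \frac{b{\left(-2052 \right)} + \frac{d - 2268997}{450286 + 1370074}}{353670 + 2434630}} = \frac{1}{-4003521 + \frac{520 + \frac{1918709 - 2268997}{450286 + 1370074}}{353670 + 2434630}} = \frac{1}{-4003521 + \frac{520 - \frac{350288}{1820360}}{2788300}} = \frac{1}{-4003521 + \left(520 - \frac{43786}{227545}\right) \frac{1}{2788300}} = \frac{1}{-4003521 + \frac{118279614}{227545} \cdot \frac{1}{2788300}} = \frac{1}{-4003521 + \frac{59139807}{317231861750}} = \frac{1}{- \frac{1270044420326081943}{317231861750}} = - \frac{317231861750}{1270044420326081943}$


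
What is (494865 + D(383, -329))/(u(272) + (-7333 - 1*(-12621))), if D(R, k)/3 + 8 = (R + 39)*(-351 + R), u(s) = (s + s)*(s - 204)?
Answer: 76479/6040 ≈ 12.662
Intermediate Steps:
u(s) = 2*s*(-204 + s) (u(s) = (2*s)*(-204 + s) = 2*s*(-204 + s))
D(R, k) = -24 + 3*(-351 + R)*(39 + R) (D(R, k) = -24 + 3*((R + 39)*(-351 + R)) = -24 + 3*((39 + R)*(-351 + R)) = -24 + 3*((-351 + R)*(39 + R)) = -24 + 3*(-351 + R)*(39 + R))
(494865 + D(383, -329))/(u(272) + (-7333 - 1*(-12621))) = (494865 + (-41091 - 936*383 + 3*383²))/(2*272*(-204 + 272) + (-7333 - 1*(-12621))) = (494865 + (-41091 - 358488 + 3*146689))/(2*272*68 + (-7333 + 12621)) = (494865 + (-41091 - 358488 + 440067))/(36992 + 5288) = (494865 + 40488)/42280 = 535353*(1/42280) = 76479/6040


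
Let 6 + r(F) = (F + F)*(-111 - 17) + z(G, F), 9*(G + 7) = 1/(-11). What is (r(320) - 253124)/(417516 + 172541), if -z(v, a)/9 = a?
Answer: -337930/590057 ≈ -0.57271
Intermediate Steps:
G = -694/99 (G = -7 + (⅑)/(-11) = -7 + (⅑)*(-1/11) = -7 - 1/99 = -694/99 ≈ -7.0101)
z(v, a) = -9*a
r(F) = -6 - 265*F (r(F) = -6 + ((F + F)*(-111 - 17) - 9*F) = -6 + ((2*F)*(-128) - 9*F) = -6 + (-256*F - 9*F) = -6 - 265*F)
(r(320) - 253124)/(417516 + 172541) = ((-6 - 265*320) - 253124)/(417516 + 172541) = ((-6 - 84800) - 253124)/590057 = (-84806 - 253124)*(1/590057) = -337930*1/590057 = -337930/590057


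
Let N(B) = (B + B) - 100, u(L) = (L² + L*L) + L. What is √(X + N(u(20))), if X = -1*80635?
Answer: I*√79095 ≈ 281.24*I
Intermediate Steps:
u(L) = L + 2*L² (u(L) = (L² + L²) + L = 2*L² + L = L + 2*L²)
N(B) = -100 + 2*B (N(B) = 2*B - 100 = -100 + 2*B)
X = -80635
√(X + N(u(20))) = √(-80635 + (-100 + 2*(20*(1 + 2*20)))) = √(-80635 + (-100 + 2*(20*(1 + 40)))) = √(-80635 + (-100 + 2*(20*41))) = √(-80635 + (-100 + 2*820)) = √(-80635 + (-100 + 1640)) = √(-80635 + 1540) = √(-79095) = I*√79095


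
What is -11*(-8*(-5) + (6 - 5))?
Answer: -451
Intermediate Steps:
-11*(-8*(-5) + (6 - 5)) = -11*(40 + 1) = -11*41 = -451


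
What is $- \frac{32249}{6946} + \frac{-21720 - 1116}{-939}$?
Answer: $\frac{42779015}{2174098} \approx 19.677$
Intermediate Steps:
$- \frac{32249}{6946} + \frac{-21720 - 1116}{-939} = \left(-32249\right) \frac{1}{6946} + \left(-21720 - 1116\right) \left(- \frac{1}{939}\right) = - \frac{32249}{6946} - - \frac{7612}{313} = - \frac{32249}{6946} + \frac{7612}{313} = \frac{42779015}{2174098}$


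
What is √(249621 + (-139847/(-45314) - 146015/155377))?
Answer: √12374370568843421579656166/7040753378 ≈ 499.62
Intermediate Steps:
√(249621 + (-139847/(-45314) - 146015/155377)) = √(249621 + (-139847*(-1/45314) - 146015*1/155377)) = √(249621 + (139847/45314 - 146015/155377)) = √(249621 + 15112483609/7040753378) = √(1757535011453347/7040753378) = √12374370568843421579656166/7040753378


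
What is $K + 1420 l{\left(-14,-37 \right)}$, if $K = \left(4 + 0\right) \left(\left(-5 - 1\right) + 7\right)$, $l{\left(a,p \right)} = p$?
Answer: $-52536$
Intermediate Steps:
$K = 4$ ($K = 4 \left(-6 + 7\right) = 4 \cdot 1 = 4$)
$K + 1420 l{\left(-14,-37 \right)} = 4 + 1420 \left(-37\right) = 4 - 52540 = -52536$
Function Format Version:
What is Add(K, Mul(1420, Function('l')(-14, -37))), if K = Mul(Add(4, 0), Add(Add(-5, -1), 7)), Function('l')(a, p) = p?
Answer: -52536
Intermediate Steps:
K = 4 (K = Mul(4, Add(-6, 7)) = Mul(4, 1) = 4)
Add(K, Mul(1420, Function('l')(-14, -37))) = Add(4, Mul(1420, -37)) = Add(4, -52540) = -52536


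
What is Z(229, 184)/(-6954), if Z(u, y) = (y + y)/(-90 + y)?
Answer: -92/163419 ≈ -0.00056297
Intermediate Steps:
Z(u, y) = 2*y/(-90 + y) (Z(u, y) = (2*y)/(-90 + y) = 2*y/(-90 + y))
Z(229, 184)/(-6954) = (2*184/(-90 + 184))/(-6954) = (2*184/94)*(-1/6954) = (2*184*(1/94))*(-1/6954) = (184/47)*(-1/6954) = -92/163419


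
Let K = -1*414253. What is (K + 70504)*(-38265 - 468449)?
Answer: 174182430786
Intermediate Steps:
K = -414253
(K + 70504)*(-38265 - 468449) = (-414253 + 70504)*(-38265 - 468449) = -343749*(-506714) = 174182430786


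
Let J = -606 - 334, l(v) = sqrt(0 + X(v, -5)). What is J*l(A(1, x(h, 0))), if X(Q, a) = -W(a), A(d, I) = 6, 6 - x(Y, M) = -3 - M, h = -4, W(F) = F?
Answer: -940*sqrt(5) ≈ -2101.9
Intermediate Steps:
x(Y, M) = 9 + M (x(Y, M) = 6 - (-3 - M) = 6 + (3 + M) = 9 + M)
X(Q, a) = -a
l(v) = sqrt(5) (l(v) = sqrt(0 - 1*(-5)) = sqrt(0 + 5) = sqrt(5))
J = -940
J*l(A(1, x(h, 0))) = -940*sqrt(5)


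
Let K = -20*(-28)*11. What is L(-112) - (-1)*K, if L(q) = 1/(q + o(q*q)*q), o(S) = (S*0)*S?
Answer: 689919/112 ≈ 6160.0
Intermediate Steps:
K = 6160 (K = 560*11 = 6160)
o(S) = 0 (o(S) = 0*S = 0)
L(q) = 1/q (L(q) = 1/(q + 0*q) = 1/(q + 0) = 1/q)
L(-112) - (-1)*K = 1/(-112) - (-1)*6160 = -1/112 - 1*(-6160) = -1/112 + 6160 = 689919/112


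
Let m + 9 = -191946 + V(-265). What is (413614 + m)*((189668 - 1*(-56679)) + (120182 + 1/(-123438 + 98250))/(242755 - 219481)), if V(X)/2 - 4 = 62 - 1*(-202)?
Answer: 10696313492834723135/195408504 ≈ 5.4738e+10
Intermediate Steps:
V(X) = 536 (V(X) = 8 + 2*(62 - 1*(-202)) = 8 + 2*(62 + 202) = 8 + 2*264 = 8 + 528 = 536)
m = -191419 (m = -9 + (-191946 + 536) = -9 - 191410 = -191419)
(413614 + m)*((189668 - 1*(-56679)) + (120182 + 1/(-123438 + 98250))/(242755 - 219481)) = (413614 - 191419)*((189668 - 1*(-56679)) + (120182 + 1/(-123438 + 98250))/(242755 - 219481)) = 222195*((189668 + 56679) + (120182 + 1/(-25188))/23274) = 222195*(246347 + (120182 - 1/25188)*(1/23274)) = 222195*(246347 + (3027144215/25188)*(1/23274)) = 222195*(246347 + 3027144215/586225512) = 222195*(144417923348879/586225512) = 10696313492834723135/195408504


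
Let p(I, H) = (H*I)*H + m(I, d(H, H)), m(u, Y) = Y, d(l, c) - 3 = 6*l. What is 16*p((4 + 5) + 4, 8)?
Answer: 14128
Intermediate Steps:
d(l, c) = 3 + 6*l
p(I, H) = 3 + 6*H + I*H² (p(I, H) = (H*I)*H + (3 + 6*H) = I*H² + (3 + 6*H) = 3 + 6*H + I*H²)
16*p((4 + 5) + 4, 8) = 16*(3 + 6*8 + ((4 + 5) + 4)*8²) = 16*(3 + 48 + (9 + 4)*64) = 16*(3 + 48 + 13*64) = 16*(3 + 48 + 832) = 16*883 = 14128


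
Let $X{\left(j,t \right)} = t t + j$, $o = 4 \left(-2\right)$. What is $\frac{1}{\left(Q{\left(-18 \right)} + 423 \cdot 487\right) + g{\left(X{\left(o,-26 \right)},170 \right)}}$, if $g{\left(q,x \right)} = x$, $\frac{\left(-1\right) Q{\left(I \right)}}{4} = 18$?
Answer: $\frac{1}{206099} \approx 4.852 \cdot 10^{-6}$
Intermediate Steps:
$Q{\left(I \right)} = -72$ ($Q{\left(I \right)} = \left(-4\right) 18 = -72$)
$o = -8$
$X{\left(j,t \right)} = j + t^{2}$ ($X{\left(j,t \right)} = t^{2} + j = j + t^{2}$)
$\frac{1}{\left(Q{\left(-18 \right)} + 423 \cdot 487\right) + g{\left(X{\left(o,-26 \right)},170 \right)}} = \frac{1}{\left(-72 + 423 \cdot 487\right) + 170} = \frac{1}{\left(-72 + 206001\right) + 170} = \frac{1}{205929 + 170} = \frac{1}{206099}$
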